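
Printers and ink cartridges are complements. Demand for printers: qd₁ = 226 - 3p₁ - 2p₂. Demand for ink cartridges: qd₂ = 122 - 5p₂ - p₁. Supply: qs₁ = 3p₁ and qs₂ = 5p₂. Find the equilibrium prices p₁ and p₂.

Market 1: 226 - 3p₁ - 2p₂ = 3p₁ → 6p₁ + 2p₂ = 226.
Market 2: 10p₂ + p₁ = 122.
Eliminating p₂: 10×(1) − 2×(2) gives 58p₁ = 2016, so p₁ = 1008/29.
Back-substitute into (2): p₂ = (122 − 1×1008/29) / 10 = 253/29.

p₁ = 1008/29, p₂ = 253/29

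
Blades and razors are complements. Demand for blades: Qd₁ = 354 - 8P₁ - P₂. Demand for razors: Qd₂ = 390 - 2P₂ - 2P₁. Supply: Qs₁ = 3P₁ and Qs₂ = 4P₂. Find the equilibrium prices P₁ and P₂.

P₁ = 27.09375, P₂ = 55.96875

Market 1: 354 - 8P₁ - P₂ = 3P₁ → 11P₁ + P₂ = 354.
Market 2: 6P₂ + 2P₁ = 390.
Eliminating P₂: 6×(1) − 1×(2) gives 64P₁ = 1734, so P₁ = 27.09375.
Back-substitute into (2): P₂ = (390 − 2×27.09375) / 6 = 55.96875.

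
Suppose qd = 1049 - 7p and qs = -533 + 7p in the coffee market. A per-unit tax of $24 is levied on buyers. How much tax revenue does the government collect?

Pre-tax equilibrium: p* = 113, q* = 258.
Tax on buyers shifts demand to qd = 1049 − 7(p + 24) = 881 - 7p.
881 - 7p = -533 + 7p gives seller price ps = 101; buyers pay pb = 101 + 24 = 125.
New quantity: q = 1049 − 7(125) = 174.
Revenue = 24 × 174 = 4176.

Tax revenue = 4176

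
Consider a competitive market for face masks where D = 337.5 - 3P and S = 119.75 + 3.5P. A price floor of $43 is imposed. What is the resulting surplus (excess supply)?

Surplus = 61.75

Equilibrium price would be P* = 33.5, so the floor at 43 binds.
At P = 43: D = 208.5, S = 270.25.
Surplus = 270.25 − 208.5 = 61.75.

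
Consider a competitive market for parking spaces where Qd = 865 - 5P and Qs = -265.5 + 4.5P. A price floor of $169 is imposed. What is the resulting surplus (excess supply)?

Equilibrium price would be P* = 119, so the floor at 169 binds.
At P = 169: Qd = 20, Qs = 495.
Surplus = 495 − 20 = 475.

Surplus = 475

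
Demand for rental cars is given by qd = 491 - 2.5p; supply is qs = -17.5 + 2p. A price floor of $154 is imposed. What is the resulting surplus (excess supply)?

Surplus = 184.5

Equilibrium price would be p* = 113, so the floor at 154 binds.
At p = 154: qd = 106, qs = 290.5.
Surplus = 290.5 − 106 = 184.5.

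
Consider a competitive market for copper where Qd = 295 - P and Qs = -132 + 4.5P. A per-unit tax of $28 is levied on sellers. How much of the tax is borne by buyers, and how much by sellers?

Buyers bear 252/11, sellers bear 56/11

Pre-tax equilibrium: P* = 854/11, Q* = 2391/11.
Tax on sellers shifts supply to Qs = -132 + 4.5(P − 28) = -258 + 4.5P.
295 - P = -258 + 4.5P gives buyer price Pb = 1106/11; sellers receive Ps = 1106/11 − 28 = 798/11.
New quantity: Q = 295 − 1(1106/11) = 2139/11.
Buyer burden = 1106/11 − 854/11 = 252/11; seller burden = 854/11 − 798/11 = 56/11.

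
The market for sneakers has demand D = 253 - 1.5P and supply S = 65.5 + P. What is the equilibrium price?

P* = 75

Set D = S: 253 - 1.5P = 65.5 + P.
187.5 = 2.5P, so P* = 75.
Q* = 253 − 1.5(75) = 140.5.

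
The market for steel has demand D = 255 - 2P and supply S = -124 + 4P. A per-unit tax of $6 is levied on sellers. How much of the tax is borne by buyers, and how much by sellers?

Buyers bear $4, sellers bear $2

Pre-tax equilibrium: P* = 379/6, Q* = 386/3.
Tax on sellers shifts supply to S = -124 + 4(P − 6) = -148 + 4P.
255 - 2P = -148 + 4P gives buyer price Pb = 403/6; sellers receive Ps = 403/6 − 6 = 367/6.
New quantity: Q = 255 − 2(403/6) = 362/3.
Buyer burden = 403/6 − 379/6 = 4; seller burden = 379/6 − 367/6 = 2.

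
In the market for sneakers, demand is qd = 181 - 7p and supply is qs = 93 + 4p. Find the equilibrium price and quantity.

Set qd = qs: 181 - 7p = 93 + 4p.
88 = 11p, so p* = 8.
q* = 181 − 7(8) = 125.

p* = 8, q* = 125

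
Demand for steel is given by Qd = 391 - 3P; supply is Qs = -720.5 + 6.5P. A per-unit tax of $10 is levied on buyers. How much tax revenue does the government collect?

Tax revenue = 3700/19

Pre-tax equilibrium: P* = 117, Q* = 40.
Tax on buyers shifts demand to Qd = 391 − 3(P + 10) = 361 - 3P.
361 - 3P = -720.5 + 6.5P gives seller price Ps = 2163/19; buyers pay Pb = 2163/19 + 10 = 2353/19.
New quantity: Q = 391 − 3(2353/19) = 370/19.
Revenue = 10 × 370/19 = 3700/19.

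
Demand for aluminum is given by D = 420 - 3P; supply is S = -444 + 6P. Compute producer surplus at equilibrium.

Producer surplus = 1452

Equilibrium: 420 - 3P = -444 + 6P gives P* = 96, Q* = 132.
Supply starts at P = 74 (where S = 0).
PS = ½(96 − 74)(132) = 1452.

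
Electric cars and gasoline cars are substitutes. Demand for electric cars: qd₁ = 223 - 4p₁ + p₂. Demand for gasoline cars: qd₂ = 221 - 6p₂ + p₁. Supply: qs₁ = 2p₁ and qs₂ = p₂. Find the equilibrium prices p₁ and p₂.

p₁ = 1782/41, p₂ = 1549/41

Market 1: 223 - 4p₁ + p₂ = 2p₁ → 6p₁ - p₂ = 223.
Market 2: 7p₂ - p₁ = 221.
Eliminating p₂: 7×(1) + 1×(2) gives 41p₁ = 1782, so p₁ = 1782/41.
Back-substitute into (2): p₂ = (221 + 1×1782/41) / 7 = 1549/41.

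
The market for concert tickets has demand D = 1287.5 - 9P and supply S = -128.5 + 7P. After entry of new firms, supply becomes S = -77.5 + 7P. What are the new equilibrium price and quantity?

P' = 85.3125, Q' = 519.6875

Original equilibrium: P* = 88.5, Q* = 491.
New equilibrium: 1287.5 - 9P = -77.5 + 7P, so 1365 = 16P and P' = 85.3125; Q' = 1287.5 − 9(85.3125) = 519.6875.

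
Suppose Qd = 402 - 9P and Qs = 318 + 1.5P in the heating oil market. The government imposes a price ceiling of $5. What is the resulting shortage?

Equilibrium price would be P* = 8, so the ceiling at 5 binds.
At P = 5: Qd = 402 − 9(5) = 357, Qs = 318 + 1.5(5) = 325.5.
Shortage = 357 − 325.5 = 31.5.

Shortage = 31.5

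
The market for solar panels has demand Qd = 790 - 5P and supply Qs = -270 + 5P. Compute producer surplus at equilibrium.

Equilibrium: 790 - 5P = -270 + 5P gives P* = 106, Q* = 260.
Supply starts at P = 54 (where Qs = 0).
PS = ½(106 − 54)(260) = 6760.

Producer surplus = 6760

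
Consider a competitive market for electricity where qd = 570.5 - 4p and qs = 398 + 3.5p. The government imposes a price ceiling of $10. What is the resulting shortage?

Shortage = 97.5

Equilibrium price would be p* = 23, so the ceiling at 10 binds.
At p = 10: qd = 570.5 − 4(10) = 530.5, qs = 398 + 3.5(10) = 433.
Shortage = 530.5 − 433 = 97.5.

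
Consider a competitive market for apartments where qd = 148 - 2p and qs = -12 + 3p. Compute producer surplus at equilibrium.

Producer surplus = 1176

Equilibrium: 148 - 2p = -12 + 3p gives p* = 32, q* = 84.
Supply starts at p = 4 (where qs = 0).
PS = ½(32 − 4)(84) = 1176.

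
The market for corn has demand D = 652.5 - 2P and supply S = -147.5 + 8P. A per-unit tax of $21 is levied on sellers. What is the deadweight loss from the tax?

Pre-tax equilibrium: P* = 80, Q* = 492.5.
Tax on sellers shifts supply to S = -147.5 + 8(P − 21) = -315.5 + 8P.
652.5 - 2P = -315.5 + 8P gives buyer price Pb = 96.8; sellers receive Ps = 96.8 − 21 = 75.8.
New quantity: Q = 652.5 − 2(96.8) = 458.9.
DWL = ½ × 21 × (492.5 − 458.9) = 352.8.

Deadweight loss = 352.8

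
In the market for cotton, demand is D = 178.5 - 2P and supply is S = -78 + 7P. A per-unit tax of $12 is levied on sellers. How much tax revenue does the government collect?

Tax revenue = 1234

Pre-tax equilibrium: P* = 28.5, Q* = 121.5.
Tax on sellers shifts supply to S = -78 + 7(P − 12) = -162 + 7P.
178.5 - 2P = -162 + 7P gives buyer price Pb = 227/6; sellers receive Ps = 227/6 − 12 = 155/6.
New quantity: Q = 178.5 − 2(227/6) = 617/6.
Revenue = 12 × 617/6 = 1234.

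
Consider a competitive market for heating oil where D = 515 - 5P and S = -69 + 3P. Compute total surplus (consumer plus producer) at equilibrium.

Total surplus = 6000

Equilibrium: 515 - 5P = -69 + 3P gives P* = 73, Q* = 150.
Demand choke price: P = 103; supply starts at P = 23.
CS = ½(103 − 73)(150) = 2250; PS = ½(73 − 23)(150) = 3750.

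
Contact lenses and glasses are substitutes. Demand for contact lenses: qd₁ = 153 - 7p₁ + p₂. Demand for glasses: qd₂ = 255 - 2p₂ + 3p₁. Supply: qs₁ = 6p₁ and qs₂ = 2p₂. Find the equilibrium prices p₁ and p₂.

p₁ = 867/49, p₂ = 3774/49

Market 1: 153 - 7p₁ + p₂ = 6p₁ → 13p₁ - p₂ = 153.
Market 2: 4p₂ - 3p₁ = 255.
Eliminating p₂: 4×(1) + 1×(2) gives 49p₁ = 867, so p₁ = 867/49.
Back-substitute into (2): p₂ = (255 + 3×867/49) / 4 = 3774/49.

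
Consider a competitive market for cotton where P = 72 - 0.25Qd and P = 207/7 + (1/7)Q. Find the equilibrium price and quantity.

Set the two price expressions equal: 72 - 0.25Q = 207/7 + (1/7)Q.
297/7 = (11/28)Q, so Q* = 108.
P* = 72 − (0.25)(108) = 45.

P* = 45, Q* = 108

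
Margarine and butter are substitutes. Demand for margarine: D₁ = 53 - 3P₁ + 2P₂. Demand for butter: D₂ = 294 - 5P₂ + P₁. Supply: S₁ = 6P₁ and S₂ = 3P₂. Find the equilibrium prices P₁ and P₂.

P₁ = 506/35, P₂ = 2699/70

Market 1: 53 - 3P₁ + 2P₂ = 6P₁ → 9P₁ - 2P₂ = 53.
Market 2: 8P₂ - P₁ = 294.
Eliminating P₂: 8×(1) + 2×(2) gives 70P₁ = 1012, so P₁ = 506/35.
Back-substitute into (2): P₂ = (294 + 1×506/35) / 8 = 2699/70.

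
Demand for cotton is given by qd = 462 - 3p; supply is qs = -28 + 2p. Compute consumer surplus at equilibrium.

Consumer surplus = 4704

Equilibrium: 462 - 3p = -28 + 2p gives p* = 98, q* = 168.
Demand choke price (qd = 0): p = 154.
CS = ½(154 − 98)(168) = 4704.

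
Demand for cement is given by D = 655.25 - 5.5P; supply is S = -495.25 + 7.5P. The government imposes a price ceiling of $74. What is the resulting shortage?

Equilibrium price would be P* = 88.5, so the ceiling at 74 binds.
At P = 74: D = 655.25 − 5.5(74) = 248.25, S = -495.25 + 7.5(74) = 59.75.
Shortage = 248.25 − 59.75 = 188.5.

Shortage = 188.5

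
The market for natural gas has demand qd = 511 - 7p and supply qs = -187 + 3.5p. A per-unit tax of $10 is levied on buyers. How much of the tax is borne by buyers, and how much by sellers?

Pre-tax equilibrium: p* = 1396/21, q* = 137/3.
Tax on buyers shifts demand to qd = 511 − 7(p + 10) = 441 - 7p.
441 - 7p = -187 + 3.5p gives seller price ps = 1256/21; buyers pay pb = 1256/21 + 10 = 1466/21.
New quantity: q = 511 − 7(1466/21) = 67/3.
Buyer burden = 1466/21 − 1396/21 = 10/3; seller burden = 1396/21 − 1256/21 = 20/3.

Buyers bear 10/3, sellers bear 20/3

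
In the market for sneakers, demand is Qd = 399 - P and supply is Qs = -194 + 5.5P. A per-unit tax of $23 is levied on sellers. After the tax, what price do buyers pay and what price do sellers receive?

Pre-tax equilibrium: P* = 1186/13, Q* = 4001/13.
Tax on sellers shifts supply to Qs = -194 + 5.5(P − 23) = -320.5 + 5.5P.
399 - P = -320.5 + 5.5P gives buyer price Pb = 1439/13; sellers receive Ps = 1439/13 − 23 = 1140/13.
New quantity: Q = 399 − 1(1439/13) = 3748/13.

Buyers pay 1439/13, sellers receive 1140/13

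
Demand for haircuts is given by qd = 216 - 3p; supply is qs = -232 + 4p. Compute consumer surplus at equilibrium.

Equilibrium: 216 - 3p = -232 + 4p gives p* = 64, q* = 24.
Demand choke price (qd = 0): p = 72.
CS = ½(72 − 64)(24) = 96.

Consumer surplus = 96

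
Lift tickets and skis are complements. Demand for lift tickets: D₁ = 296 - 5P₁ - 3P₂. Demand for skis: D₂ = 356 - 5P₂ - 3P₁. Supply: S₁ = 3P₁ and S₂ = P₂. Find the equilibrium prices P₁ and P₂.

P₁ = 236/13, P₂ = 1960/39

Market 1: 296 - 5P₁ - 3P₂ = 3P₁ → 8P₁ + 3P₂ = 296.
Market 2: 6P₂ + 3P₁ = 356.
Eliminating P₂: 6×(1) − 3×(2) gives 39P₁ = 708, so P₁ = 236/13.
Back-substitute into (2): P₂ = (356 − 3×236/13) / 6 = 1960/39.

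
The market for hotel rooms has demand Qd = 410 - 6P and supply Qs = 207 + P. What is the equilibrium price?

P* = 29

Set Qd = Qs: 410 - 6P = 207 + P.
203 = 7P, so P* = 29.
Q* = 410 − 6(29) = 236.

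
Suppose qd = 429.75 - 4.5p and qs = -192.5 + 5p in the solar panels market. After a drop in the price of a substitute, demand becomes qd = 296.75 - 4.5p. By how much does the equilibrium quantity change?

Original equilibrium: p* = 65.5, q* = 135.
New equilibrium: 296.75 - 4.5p = -192.5 + 5p, so 489.25 = 9.5p and p' = 51.5; q' = 296.75 − 4.5(51.5) = 65.
Change in quantity: 65 − 135 = -70.

Δq = -70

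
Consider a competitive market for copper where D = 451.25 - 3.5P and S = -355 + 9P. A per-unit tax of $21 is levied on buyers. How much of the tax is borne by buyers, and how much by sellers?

Buyers bear $15.12, sellers bear $5.88

Pre-tax equilibrium: P* = 64.5, Q* = 225.5.
Tax on buyers shifts demand to D = 451.25 − 3.5(P + 21) = 377.75 - 3.5P.
377.75 - 3.5P = -355 + 9P gives seller price Ps = 58.62; buyers pay Pb = 58.62 + 21 = 79.62.
New quantity: Q = 451.25 − 3.5(79.62) = 172.58.
Buyer burden = 79.62 − 64.5 = 15.12; seller burden = 64.5 − 58.62 = 5.88.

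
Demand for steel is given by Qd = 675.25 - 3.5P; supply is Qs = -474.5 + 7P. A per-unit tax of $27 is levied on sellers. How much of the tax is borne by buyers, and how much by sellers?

Buyers bear $18, sellers bear $9

Pre-tax equilibrium: P* = 109.5, Q* = 292.
Tax on sellers shifts supply to Qs = -474.5 + 7(P − 27) = -663.5 + 7P.
675.25 - 3.5P = -663.5 + 7P gives buyer price Pb = 127.5; sellers receive Ps = 127.5 − 27 = 100.5.
New quantity: Q = 675.25 − 3.5(127.5) = 229.
Buyer burden = 127.5 − 109.5 = 18; seller burden = 109.5 − 100.5 = 9.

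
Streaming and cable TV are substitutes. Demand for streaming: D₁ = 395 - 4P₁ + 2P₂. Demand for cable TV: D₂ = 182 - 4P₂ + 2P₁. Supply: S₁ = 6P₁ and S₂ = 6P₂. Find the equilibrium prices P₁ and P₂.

P₁ = 44.9375, P₂ = 27.1875

Market 1: 395 - 4P₁ + 2P₂ = 6P₁ → 10P₁ - 2P₂ = 395.
Market 2: 10P₂ - 2P₁ = 182.
Eliminating P₂: 10×(1) + 2×(2) gives 96P₁ = 4314, so P₁ = 44.9375.
Back-substitute into (2): P₂ = (182 + 2×44.9375) / 10 = 27.1875.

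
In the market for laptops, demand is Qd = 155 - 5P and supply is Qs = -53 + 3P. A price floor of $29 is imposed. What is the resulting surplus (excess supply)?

Equilibrium price would be P* = 26, so the floor at 29 binds.
At P = 29: Qd = 10, Qs = 34.
Surplus = 34 − 10 = 24.

Surplus = 24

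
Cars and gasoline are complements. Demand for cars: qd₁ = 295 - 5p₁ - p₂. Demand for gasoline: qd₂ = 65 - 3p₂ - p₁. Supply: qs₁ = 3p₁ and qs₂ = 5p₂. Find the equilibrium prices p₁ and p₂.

Market 1: 295 - 5p₁ - p₂ = 3p₁ → 8p₁ + p₂ = 295.
Market 2: 8p₂ + p₁ = 65.
Eliminating p₂: 8×(1) − 1×(2) gives 63p₁ = 2295, so p₁ = 255/7.
Back-substitute into (2): p₂ = (65 − 1×255/7) / 8 = 25/7.

p₁ = 255/7, p₂ = 25/7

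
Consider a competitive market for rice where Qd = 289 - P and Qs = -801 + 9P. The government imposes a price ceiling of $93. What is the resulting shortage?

Shortage = 160

Equilibrium price would be P* = 109, so the ceiling at 93 binds.
At P = 93: Qd = 289 − 1(93) = 196, Qs = -801 + 9(93) = 36.
Shortage = 196 − 36 = 160.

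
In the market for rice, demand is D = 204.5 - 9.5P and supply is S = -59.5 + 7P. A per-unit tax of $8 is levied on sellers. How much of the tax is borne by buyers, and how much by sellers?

Pre-tax equilibrium: P* = 16, Q* = 52.5.
Tax on sellers shifts supply to S = -59.5 + 7(P − 8) = -115.5 + 7P.
204.5 - 9.5P = -115.5 + 7P gives buyer price Pb = 640/33; sellers receive Ps = 640/33 − 8 = 376/33.
New quantity: Q = 204.5 − 9.5(640/33) = 1337/66.
Buyer burden = 640/33 − 16 = 112/33; seller burden = 16 − 376/33 = 152/33.

Buyers bear 112/33, sellers bear 152/33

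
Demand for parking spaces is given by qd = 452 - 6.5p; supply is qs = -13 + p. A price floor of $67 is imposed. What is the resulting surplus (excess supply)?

Surplus = 37.5

Equilibrium price would be p* = 62, so the floor at 67 binds.
At p = 67: qd = 16.5, qs = 54.
Surplus = 54 − 16.5 = 37.5.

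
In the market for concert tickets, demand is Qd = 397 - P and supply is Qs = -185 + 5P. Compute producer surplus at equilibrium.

Producer surplus = 9000

Equilibrium: 397 - P = -185 + 5P gives P* = 97, Q* = 300.
Supply starts at P = 37 (where Qs = 0).
PS = ½(97 − 37)(300) = 9000.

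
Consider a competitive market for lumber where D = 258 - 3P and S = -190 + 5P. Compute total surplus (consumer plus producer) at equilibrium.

Equilibrium: 258 - 3P = -190 + 5P gives P* = 56, Q* = 90.
Demand choke price: P = 86; supply starts at P = 38.
CS = ½(86 − 56)(90) = 1350; PS = ½(56 − 38)(90) = 810.

Total surplus = 2160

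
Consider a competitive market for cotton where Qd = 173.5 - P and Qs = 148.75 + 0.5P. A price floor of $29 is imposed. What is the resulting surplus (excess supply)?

Equilibrium price would be P* = 16.5, so the floor at 29 binds.
At P = 29: Qd = 144.5, Qs = 163.25.
Surplus = 163.25 − 144.5 = 18.75.

Surplus = 18.75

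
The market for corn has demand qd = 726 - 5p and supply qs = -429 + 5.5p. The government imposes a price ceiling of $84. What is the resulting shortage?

Equilibrium price would be p* = 110, so the ceiling at 84 binds.
At p = 84: qd = 726 − 5(84) = 306, qs = -429 + 5.5(84) = 33.
Shortage = 306 − 33 = 273.

Shortage = 273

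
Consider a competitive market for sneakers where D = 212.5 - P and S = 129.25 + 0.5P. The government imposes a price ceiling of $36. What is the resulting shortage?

Shortage = 29.25

Equilibrium price would be P* = 55.5, so the ceiling at 36 binds.
At P = 36: D = 212.5 − 1(36) = 176.5, S = 129.25 + 0.5(36) = 147.25.
Shortage = 176.5 − 147.25 = 29.25.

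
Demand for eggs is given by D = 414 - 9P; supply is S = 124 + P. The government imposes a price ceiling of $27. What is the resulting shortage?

Shortage = 20

Equilibrium price would be P* = 29, so the ceiling at 27 binds.
At P = 27: D = 414 − 9(27) = 171, S = 124 + 1(27) = 151.
Shortage = 171 − 151 = 20.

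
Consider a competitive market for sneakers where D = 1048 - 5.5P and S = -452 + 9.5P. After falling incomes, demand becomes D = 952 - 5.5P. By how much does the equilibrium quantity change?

Original equilibrium: P* = 100, Q* = 498.
New equilibrium: 952 - 5.5P = -452 + 9.5P, so 1404 = 15P and P' = 93.6; Q' = 952 − 5.5(93.6) = 437.2.
Change in quantity: 437.2 − 498 = -60.8.

ΔQ = -60.8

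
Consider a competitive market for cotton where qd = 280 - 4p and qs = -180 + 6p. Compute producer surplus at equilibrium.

Producer surplus = 768

Equilibrium: 280 - 4p = -180 + 6p gives p* = 46, q* = 96.
Supply starts at p = 30 (where qs = 0).
PS = ½(46 − 30)(96) = 768.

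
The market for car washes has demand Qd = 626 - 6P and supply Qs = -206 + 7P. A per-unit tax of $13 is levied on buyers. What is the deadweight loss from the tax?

Pre-tax equilibrium: P* = 64, Q* = 242.
Tax on buyers shifts demand to Qd = 626 − 6(P + 13) = 548 - 6P.
548 - 6P = -206 + 7P gives seller price Ps = 58; buyers pay Pb = 58 + 13 = 71.
New quantity: Q = 626 − 6(71) = 200.
DWL = ½ × 13 × (242 − 200) = 273.

Deadweight loss = 273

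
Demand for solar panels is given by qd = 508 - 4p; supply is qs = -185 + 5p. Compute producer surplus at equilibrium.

Producer surplus = 4000

Equilibrium: 508 - 4p = -185 + 5p gives p* = 77, q* = 200.
Supply starts at p = 37 (where qs = 0).
PS = ½(77 − 37)(200) = 4000.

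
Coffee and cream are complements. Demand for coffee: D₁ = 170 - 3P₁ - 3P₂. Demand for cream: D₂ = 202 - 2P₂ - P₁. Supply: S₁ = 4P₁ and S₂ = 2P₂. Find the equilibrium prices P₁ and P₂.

P₁ = 2.96, P₂ = 49.76

Market 1: 170 - 3P₁ - 3P₂ = 4P₁ → 7P₁ + 3P₂ = 170.
Market 2: 4P₂ + P₁ = 202.
Eliminating P₂: 4×(1) − 3×(2) gives 25P₁ = 74, so P₁ = 2.96.
Back-substitute into (2): P₂ = (202 − 1×2.96) / 4 = 49.76.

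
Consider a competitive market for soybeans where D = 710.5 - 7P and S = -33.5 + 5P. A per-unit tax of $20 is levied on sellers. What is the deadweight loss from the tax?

Deadweight loss = 1750/3

Pre-tax equilibrium: P* = 62, Q* = 276.5.
Tax on sellers shifts supply to S = -33.5 + 5(P − 20) = -133.5 + 5P.
710.5 - 7P = -133.5 + 5P gives buyer price Pb = 211/3; sellers receive Ps = 211/3 − 20 = 151/3.
New quantity: Q = 710.5 − 7(211/3) = 1309/6.
DWL = ½ × 20 × (276.5 − 1309/6) = 1750/3.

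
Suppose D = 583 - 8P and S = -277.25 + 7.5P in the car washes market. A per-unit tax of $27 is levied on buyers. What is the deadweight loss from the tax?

Pre-tax equilibrium: P* = 55.5, Q* = 139.
Tax on buyers shifts demand to D = 583 − 8(P + 27) = 367 - 8P.
367 - 8P = -277.25 + 7.5P gives seller price Ps = 2577/62; buyers pay Pb = 2577/62 + 27 = 4251/62.
New quantity: Q = 583 − 8(4251/62) = 1069/31.
DWL = ½ × 27 × (139 − 1069/31) = 43740/31.

Deadweight loss = 43740/31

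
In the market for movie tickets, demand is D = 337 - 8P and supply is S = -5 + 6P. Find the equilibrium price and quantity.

P* = 171/7, Q* = 991/7

Set D = S: 337 - 8P = -5 + 6P.
342 = 14P, so P* = 171/7.
Q* = 337 − 8(171/7) = 991/7.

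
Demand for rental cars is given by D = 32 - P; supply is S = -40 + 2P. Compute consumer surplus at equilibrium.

Consumer surplus = 32

Equilibrium: 32 - P = -40 + 2P gives P* = 24, Q* = 8.
Demand choke price (D = 0): P = 32.
CS = ½(32 − 24)(8) = 32.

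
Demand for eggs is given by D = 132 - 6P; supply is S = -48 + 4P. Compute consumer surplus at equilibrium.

Equilibrium: 132 - 6P = -48 + 4P gives P* = 18, Q* = 24.
Demand choke price (D = 0): P = 22.
CS = ½(22 − 18)(24) = 48.

Consumer surplus = 48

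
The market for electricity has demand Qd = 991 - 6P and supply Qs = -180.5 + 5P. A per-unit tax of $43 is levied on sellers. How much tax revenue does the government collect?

Pre-tax equilibrium: P* = 106.5, Q* = 352.
Tax on sellers shifts supply to Qs = -180.5 + 5(P − 43) = -395.5 + 5P.
991 - 6P = -395.5 + 5P gives buyer price Pb = 2773/22; sellers receive Ps = 2773/22 − 43 = 1827/22.
New quantity: Q = 991 − 6(2773/22) = 2582/11.
Revenue = 43 × 2582/11 = 111026/11.

Tax revenue = 111026/11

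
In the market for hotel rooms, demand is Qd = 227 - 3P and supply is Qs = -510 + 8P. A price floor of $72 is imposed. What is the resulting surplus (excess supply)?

Surplus = 55

Equilibrium price would be P* = 67, so the floor at 72 binds.
At P = 72: Qd = 11, Qs = 66.
Surplus = 66 − 11 = 55.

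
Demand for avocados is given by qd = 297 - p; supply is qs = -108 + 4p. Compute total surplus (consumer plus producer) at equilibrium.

Equilibrium: 297 - p = -108 + 4p gives p* = 81, q* = 216.
Demand choke price: p = 297; supply starts at p = 27.
CS = ½(297 − 81)(216) = 23328; PS = ½(81 − 27)(216) = 5832.

Total surplus = 29160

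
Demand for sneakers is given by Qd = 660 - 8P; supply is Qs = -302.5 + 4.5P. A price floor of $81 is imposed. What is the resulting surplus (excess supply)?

Surplus = 50

Equilibrium price would be P* = 77, so the floor at 81 binds.
At P = 81: Qd = 12, Qs = 62.
Surplus = 62 − 12 = 50.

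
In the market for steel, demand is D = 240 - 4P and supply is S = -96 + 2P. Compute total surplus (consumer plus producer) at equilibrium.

Total surplus = 96

Equilibrium: 240 - 4P = -96 + 2P gives P* = 56, Q* = 16.
Demand choke price: P = 60; supply starts at P = 48.
CS = ½(60 − 56)(16) = 32; PS = ½(56 − 48)(16) = 64.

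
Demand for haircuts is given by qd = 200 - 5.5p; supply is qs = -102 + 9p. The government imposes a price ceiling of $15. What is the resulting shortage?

Shortage = 84.5

Equilibrium price would be p* = 604/29, so the ceiling at 15 binds.
At p = 15: qd = 200 − 5.5(15) = 117.5, qs = -102 + 9(15) = 33.
Shortage = 117.5 − 33 = 84.5.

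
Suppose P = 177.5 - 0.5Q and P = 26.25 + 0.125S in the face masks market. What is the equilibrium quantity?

Q* = 242

Set the two price expressions equal: 177.5 - 0.5Q = 26.25 + 0.125Q.
151.25 = 0.625Q, so Q* = 242.
P* = 177.5 − (0.5)(242) = 56.5.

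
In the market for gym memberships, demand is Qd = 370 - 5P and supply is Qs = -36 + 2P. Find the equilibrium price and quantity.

Set Qd = Qs: 370 - 5P = -36 + 2P.
406 = 7P, so P* = 58.
Q* = 370 − 5(58) = 80.

P* = 58, Q* = 80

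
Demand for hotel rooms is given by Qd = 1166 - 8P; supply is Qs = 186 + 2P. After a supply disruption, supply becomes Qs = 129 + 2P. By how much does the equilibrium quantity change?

ΔQ = -45.6

Original equilibrium: P* = 98, Q* = 382.
New equilibrium: 1166 - 8P = 129 + 2P, so 1037 = 10P and P' = 103.7; Q' = 1166 − 8(103.7) = 336.4.
Change in quantity: 336.4 − 382 = -45.6.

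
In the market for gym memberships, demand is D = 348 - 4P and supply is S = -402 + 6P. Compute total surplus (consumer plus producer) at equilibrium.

Equilibrium: 348 - 4P = -402 + 6P gives P* = 75, Q* = 48.
Demand choke price: P = 87; supply starts at P = 67.
CS = ½(87 − 75)(48) = 288; PS = ½(75 − 67)(48) = 192.

Total surplus = 480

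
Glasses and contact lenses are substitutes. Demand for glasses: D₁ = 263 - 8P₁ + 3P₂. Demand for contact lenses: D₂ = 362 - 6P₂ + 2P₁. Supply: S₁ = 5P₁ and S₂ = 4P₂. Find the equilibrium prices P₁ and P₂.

Market 1: 263 - 8P₁ + 3P₂ = 5P₁ → 13P₁ - 3P₂ = 263.
Market 2: 10P₂ - 2P₁ = 362.
Eliminating P₂: 10×(1) + 3×(2) gives 124P₁ = 3716, so P₁ = 929/31.
Back-substitute into (2): P₂ = (362 + 2×929/31) / 10 = 1308/31.

P₁ = 929/31, P₂ = 1308/31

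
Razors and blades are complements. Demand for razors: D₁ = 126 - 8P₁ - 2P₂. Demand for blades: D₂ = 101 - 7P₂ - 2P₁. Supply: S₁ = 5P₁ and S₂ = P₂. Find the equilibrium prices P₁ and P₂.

P₁ = 8.06, P₂ = 10.61

Market 1: 126 - 8P₁ - 2P₂ = 5P₁ → 13P₁ + 2P₂ = 126.
Market 2: 8P₂ + 2P₁ = 101.
Eliminating P₂: 8×(1) − 2×(2) gives 100P₁ = 806, so P₁ = 8.06.
Back-substitute into (2): P₂ = (101 − 2×8.06) / 8 = 10.61.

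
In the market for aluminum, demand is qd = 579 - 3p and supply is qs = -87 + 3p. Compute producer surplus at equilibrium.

Equilibrium: 579 - 3p = -87 + 3p gives p* = 111, q* = 246.
Supply starts at p = 29 (where qs = 0).
PS = ½(111 − 29)(246) = 10086.

Producer surplus = 10086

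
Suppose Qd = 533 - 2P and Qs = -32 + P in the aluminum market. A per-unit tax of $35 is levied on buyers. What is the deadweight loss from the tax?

Deadweight loss = 1225/3

Pre-tax equilibrium: P* = 565/3, Q* = 469/3.
Tax on buyers shifts demand to Qd = 533 − 2(P + 35) = 463 - 2P.
463 - 2P = -32 + P gives seller price Ps = 165; buyers pay Pb = 165 + 35 = 200.
New quantity: Q = 533 − 2(200) = 133.
DWL = ½ × 35 × (469/3 − 133) = 1225/3.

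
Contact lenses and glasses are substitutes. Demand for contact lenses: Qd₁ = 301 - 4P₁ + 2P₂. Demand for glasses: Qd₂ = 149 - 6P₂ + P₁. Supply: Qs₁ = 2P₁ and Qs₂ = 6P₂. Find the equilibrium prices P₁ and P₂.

Market 1: 301 - 4P₁ + 2P₂ = 2P₁ → 6P₁ - 2P₂ = 301.
Market 2: 12P₂ - P₁ = 149.
Eliminating P₂: 12×(1) + 2×(2) gives 70P₁ = 3910, so P₁ = 391/7.
Back-substitute into (2): P₂ = (149 + 1×391/7) / 12 = 239/14.

P₁ = 391/7, P₂ = 239/14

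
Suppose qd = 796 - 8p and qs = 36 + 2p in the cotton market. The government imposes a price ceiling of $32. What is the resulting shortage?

Equilibrium price would be p* = 76, so the ceiling at 32 binds.
At p = 32: qd = 796 − 8(32) = 540, qs = 36 + 2(32) = 100.
Shortage = 540 − 100 = 440.

Shortage = 440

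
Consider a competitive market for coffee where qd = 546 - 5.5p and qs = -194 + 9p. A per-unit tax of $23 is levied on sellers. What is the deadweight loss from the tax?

Deadweight loss = 52371/58

Pre-tax equilibrium: p* = 1480/29, q* = 7694/29.
Tax on sellers shifts supply to qs = -194 + 9(p − 23) = -401 + 9p.
546 - 5.5p = -401 + 9p gives buyer price pb = 1894/29; sellers receive ps = 1894/29 − 23 = 1227/29.
New quantity: q = 546 − 5.5(1894/29) = 5417/29.
DWL = ½ × 23 × (7694/29 − 5417/29) = 52371/58.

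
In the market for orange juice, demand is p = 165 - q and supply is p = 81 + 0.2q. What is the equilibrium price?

Set the two price expressions equal: 165 - q = 81 + 0.2q.
84 = 1.2q, so q* = 70.
p* = 165 − (1)(70) = 95.

p* = 95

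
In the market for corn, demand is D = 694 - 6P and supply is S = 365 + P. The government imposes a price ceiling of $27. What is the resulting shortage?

Shortage = 140

Equilibrium price would be P* = 47, so the ceiling at 27 binds.
At P = 27: D = 694 − 6(27) = 532, S = 365 + 1(27) = 392.
Shortage = 532 − 392 = 140.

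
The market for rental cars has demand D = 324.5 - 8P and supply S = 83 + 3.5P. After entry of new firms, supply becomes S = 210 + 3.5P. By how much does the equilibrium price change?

ΔP = -254/23

Original equilibrium: P* = 21, Q* = 156.5.
New equilibrium: 324.5 - 8P = 210 + 3.5P, so 114.5 = 11.5P and P' = 229/23; Q' = 324.5 − 8(229/23) = 11263/46.
Change in price: 229/23 − 21 = -254/23.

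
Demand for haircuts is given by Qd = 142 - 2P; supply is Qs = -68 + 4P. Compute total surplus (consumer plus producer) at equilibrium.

Total surplus = 1944

Equilibrium: 142 - 2P = -68 + 4P gives P* = 35, Q* = 72.
Demand choke price: P = 71; supply starts at P = 17.
CS = ½(71 − 35)(72) = 1296; PS = ½(35 − 17)(72) = 648.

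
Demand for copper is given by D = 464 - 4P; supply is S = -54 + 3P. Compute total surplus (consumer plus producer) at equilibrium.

Equilibrium: 464 - 4P = -54 + 3P gives P* = 74, Q* = 168.
Demand choke price: P = 116; supply starts at P = 18.
CS = ½(116 − 74)(168) = 3528; PS = ½(74 − 18)(168) = 4704.

Total surplus = 8232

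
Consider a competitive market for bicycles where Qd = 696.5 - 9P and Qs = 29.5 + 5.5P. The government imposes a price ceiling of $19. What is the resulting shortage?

Shortage = 391.5

Equilibrium price would be P* = 46, so the ceiling at 19 binds.
At P = 19: Qd = 696.5 − 9(19) = 525.5, Qs = 29.5 + 5.5(19) = 134.
Shortage = 525.5 − 134 = 391.5.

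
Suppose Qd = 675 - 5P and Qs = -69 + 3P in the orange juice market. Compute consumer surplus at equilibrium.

Consumer surplus = 4410

Equilibrium: 675 - 5P = -69 + 3P gives P* = 93, Q* = 210.
Demand choke price (Qd = 0): P = 135.
CS = ½(135 − 93)(210) = 4410.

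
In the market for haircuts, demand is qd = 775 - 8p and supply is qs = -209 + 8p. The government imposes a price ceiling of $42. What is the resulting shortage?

Shortage = 312

Equilibrium price would be p* = 61.5, so the ceiling at 42 binds.
At p = 42: qd = 775 − 8(42) = 439, qs = -209 + 8(42) = 127.
Shortage = 439 − 127 = 312.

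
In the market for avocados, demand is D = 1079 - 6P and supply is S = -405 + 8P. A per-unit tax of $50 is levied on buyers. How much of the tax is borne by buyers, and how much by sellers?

Buyers bear 200/7, sellers bear 150/7

Pre-tax equilibrium: P* = 106, Q* = 443.
Tax on buyers shifts demand to D = 1079 − 6(P + 50) = 779 - 6P.
779 - 6P = -405 + 8P gives seller price Ps = 592/7; buyers pay Pb = 592/7 + 50 = 942/7.
New quantity: Q = 1079 − 6(942/7) = 1901/7.
Buyer burden = 942/7 − 106 = 200/7; seller burden = 106 − 592/7 = 150/7.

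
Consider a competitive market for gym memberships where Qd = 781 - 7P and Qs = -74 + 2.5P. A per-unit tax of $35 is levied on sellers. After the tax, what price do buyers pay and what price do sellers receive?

Pre-tax equilibrium: P* = 90, Q* = 151.
Tax on sellers shifts supply to Qs = -74 + 2.5(P − 35) = -161.5 + 2.5P.
781 - 7P = -161.5 + 2.5P gives buyer price Pb = 1885/19; sellers receive Ps = 1885/19 − 35 = 1220/19.
New quantity: Q = 781 − 7(1885/19) = 1644/19.

Buyers pay 1885/19, sellers receive 1220/19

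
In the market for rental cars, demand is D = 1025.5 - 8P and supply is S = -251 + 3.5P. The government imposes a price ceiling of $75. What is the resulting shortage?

Equilibrium price would be P* = 111, so the ceiling at 75 binds.
At P = 75: D = 1025.5 − 8(75) = 425.5, S = -251 + 3.5(75) = 11.5.
Shortage = 425.5 − 11.5 = 414.

Shortage = 414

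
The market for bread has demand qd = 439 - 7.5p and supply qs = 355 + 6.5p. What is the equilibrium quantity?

q* = 394

Set qd = qs: 439 - 7.5p = 355 + 6.5p.
84 = 14p, so p* = 6.
q* = 439 − 7.5(6) = 394.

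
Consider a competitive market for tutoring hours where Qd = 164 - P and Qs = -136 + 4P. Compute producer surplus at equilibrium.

Equilibrium: 164 - P = -136 + 4P gives P* = 60, Q* = 104.
Supply starts at P = 34 (where Qs = 0).
PS = ½(60 − 34)(104) = 1352.

Producer surplus = 1352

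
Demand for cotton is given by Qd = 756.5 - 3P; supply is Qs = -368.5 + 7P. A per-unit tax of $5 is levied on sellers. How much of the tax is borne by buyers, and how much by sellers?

Pre-tax equilibrium: P* = 112.5, Q* = 419.
Tax on sellers shifts supply to Qs = -368.5 + 7(P − 5) = -403.5 + 7P.
756.5 - 3P = -403.5 + 7P gives buyer price Pb = 116; sellers receive Ps = 116 − 5 = 111.
New quantity: Q = 756.5 − 3(116) = 408.5.
Buyer burden = 116 − 112.5 = 3.5; seller burden = 112.5 − 111 = 1.5.

Buyers bear $3.5, sellers bear $1.5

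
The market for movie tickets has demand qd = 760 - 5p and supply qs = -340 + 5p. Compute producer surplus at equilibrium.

Equilibrium: 760 - 5p = -340 + 5p gives p* = 110, q* = 210.
Supply starts at p = 68 (where qs = 0).
PS = ½(110 − 68)(210) = 4410.

Producer surplus = 4410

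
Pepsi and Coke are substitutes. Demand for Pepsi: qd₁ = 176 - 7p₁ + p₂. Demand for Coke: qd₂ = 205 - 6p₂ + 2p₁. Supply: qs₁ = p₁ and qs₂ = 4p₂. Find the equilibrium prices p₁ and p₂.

p₁ = 655/26, p₂ = 332/13

Market 1: 176 - 7p₁ + p₂ = p₁ → 8p₁ - p₂ = 176.
Market 2: 10p₂ - 2p₁ = 205.
Eliminating p₂: 10×(1) + 1×(2) gives 78p₁ = 1965, so p₁ = 655/26.
Back-substitute into (2): p₂ = (205 + 2×655/26) / 10 = 332/13.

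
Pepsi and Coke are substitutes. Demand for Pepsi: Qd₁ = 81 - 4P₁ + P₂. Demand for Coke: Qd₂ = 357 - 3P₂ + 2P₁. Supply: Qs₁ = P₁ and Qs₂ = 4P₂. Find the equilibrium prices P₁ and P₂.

Market 1: 81 - 4P₁ + P₂ = P₁ → 5P₁ - P₂ = 81.
Market 2: 7P₂ - 2P₁ = 357.
Eliminating P₂: 7×(1) + 1×(2) gives 33P₁ = 924, so P₁ = 28.
Back-substitute into (2): P₂ = (357 + 2×28) / 7 = 59.

P₁ = 28, P₂ = 59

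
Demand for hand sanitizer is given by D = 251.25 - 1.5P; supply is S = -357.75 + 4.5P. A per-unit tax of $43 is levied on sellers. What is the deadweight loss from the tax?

Pre-tax equilibrium: P* = 101.5, Q* = 99.
Tax on sellers shifts supply to S = -357.75 + 4.5(P − 43) = -551.25 + 4.5P.
251.25 - 1.5P = -551.25 + 4.5P gives buyer price Pb = 133.75; sellers receive Ps = 133.75 − 43 = 90.75.
New quantity: Q = 251.25 − 1.5(133.75) = 50.625.
DWL = ½ × 43 × (99 − 50.625) = 1040.0625.

Deadweight loss = 1040.0625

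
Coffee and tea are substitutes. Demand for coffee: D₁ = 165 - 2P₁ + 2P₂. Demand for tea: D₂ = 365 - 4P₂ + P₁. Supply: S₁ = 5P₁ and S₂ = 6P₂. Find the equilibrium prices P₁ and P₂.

Market 1: 165 - 2P₁ + 2P₂ = 5P₁ → 7P₁ - 2P₂ = 165.
Market 2: 10P₂ - P₁ = 365.
Eliminating P₂: 10×(1) + 2×(2) gives 68P₁ = 2380, so P₁ = 35.
Back-substitute into (2): P₂ = (365 + 1×35) / 10 = 40.

P₁ = 35, P₂ = 40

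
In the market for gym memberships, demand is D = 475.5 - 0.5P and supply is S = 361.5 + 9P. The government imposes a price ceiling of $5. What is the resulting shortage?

Shortage = 66.5

Equilibrium price would be P* = 12, so the ceiling at 5 binds.
At P = 5: D = 475.5 − 0.5(5) = 473, S = 361.5 + 9(5) = 406.5.
Shortage = 473 − 406.5 = 66.5.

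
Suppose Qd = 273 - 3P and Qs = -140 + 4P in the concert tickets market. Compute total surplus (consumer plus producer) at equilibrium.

Equilibrium: 273 - 3P = -140 + 4P gives P* = 59, Q* = 96.
Demand choke price: P = 91; supply starts at P = 35.
CS = ½(91 − 59)(96) = 1536; PS = ½(59 − 35)(96) = 1152.

Total surplus = 2688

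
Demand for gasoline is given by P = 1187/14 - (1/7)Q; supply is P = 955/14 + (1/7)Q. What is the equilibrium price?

P* = 76.5

Set the two price expressions equal: 1187/14 - (1/7)Q = 955/14 + (1/7)Q.
116/7 = (2/7)Q, so Q* = 58.
P* = 1187/14 − (1/7)(58) = 76.5.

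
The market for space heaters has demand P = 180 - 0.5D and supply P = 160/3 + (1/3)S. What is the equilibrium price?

Set the two price expressions equal: 180 - 0.5Q = 160/3 + (1/3)Q.
380/3 = (5/6)Q, so Q* = 152.
P* = 180 − (0.5)(152) = 104.

P* = 104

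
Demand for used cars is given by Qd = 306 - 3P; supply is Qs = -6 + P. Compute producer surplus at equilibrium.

Producer surplus = 2592

Equilibrium: 306 - 3P = -6 + P gives P* = 78, Q* = 72.
Supply starts at P = 6 (where Qs = 0).
PS = ½(78 − 6)(72) = 2592.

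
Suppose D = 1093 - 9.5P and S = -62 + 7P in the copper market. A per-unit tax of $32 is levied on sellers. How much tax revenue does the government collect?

Tax revenue = 315776/33

Pre-tax equilibrium: P* = 70, Q* = 428.
Tax on sellers shifts supply to S = -62 + 7(P − 32) = -286 + 7P.
1093 - 9.5P = -286 + 7P gives buyer price Pb = 2758/33; sellers receive Ps = 2758/33 − 32 = 1702/33.
New quantity: Q = 1093 − 9.5(2758/33) = 9868/33.
Revenue = 32 × 9868/33 = 315776/33.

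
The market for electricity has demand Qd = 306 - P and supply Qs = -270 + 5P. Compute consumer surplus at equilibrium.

Equilibrium: 306 - P = -270 + 5P gives P* = 96, Q* = 210.
Demand choke price (Qd = 0): P = 306.
CS = ½(306 − 96)(210) = 22050.

Consumer surplus = 22050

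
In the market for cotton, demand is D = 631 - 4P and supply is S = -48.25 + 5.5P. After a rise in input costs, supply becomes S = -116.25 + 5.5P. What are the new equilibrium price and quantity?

P' = 2989/38, Q' = 6011/19

Original equilibrium: P* = 71.5, Q* = 345.
New equilibrium: 631 - 4P = -116.25 + 5.5P, so 747.25 = 9.5P and P' = 2989/38; Q' = 631 − 4(2989/38) = 6011/19.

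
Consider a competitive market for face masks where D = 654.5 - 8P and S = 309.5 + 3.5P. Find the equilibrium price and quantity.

P* = 30, Q* = 414.5

Set D = S: 654.5 - 8P = 309.5 + 3.5P.
345 = 11.5P, so P* = 30.
Q* = 654.5 − 8(30) = 414.5.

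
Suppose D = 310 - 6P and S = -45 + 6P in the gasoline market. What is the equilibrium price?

Set D = S: 310 - 6P = -45 + 6P.
355 = 12P, so P* = 355/12.
Q* = 310 − 6(355/12) = 132.5.

P* = 355/12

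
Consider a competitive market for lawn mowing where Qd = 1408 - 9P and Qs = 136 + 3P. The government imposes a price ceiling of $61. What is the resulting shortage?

Shortage = 540

Equilibrium price would be P* = 106, so the ceiling at 61 binds.
At P = 61: Qd = 1408 − 9(61) = 859, Qs = 136 + 3(61) = 319.
Shortage = 859 − 319 = 540.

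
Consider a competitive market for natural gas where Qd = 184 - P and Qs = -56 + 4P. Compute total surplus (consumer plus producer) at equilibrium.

Total surplus = 11560

Equilibrium: 184 - P = -56 + 4P gives P* = 48, Q* = 136.
Demand choke price: P = 184; supply starts at P = 14.
CS = ½(184 − 48)(136) = 9248; PS = ½(48 − 14)(136) = 2312.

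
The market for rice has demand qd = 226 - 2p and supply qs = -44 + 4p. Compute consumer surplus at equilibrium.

Equilibrium: 226 - 2p = -44 + 4p gives p* = 45, q* = 136.
Demand choke price (qd = 0): p = 113.
CS = ½(113 − 45)(136) = 4624.

Consumer surplus = 4624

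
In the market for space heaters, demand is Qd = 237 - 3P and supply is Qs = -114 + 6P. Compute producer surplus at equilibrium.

Equilibrium: 237 - 3P = -114 + 6P gives P* = 39, Q* = 120.
Supply starts at P = 19 (where Qs = 0).
PS = ½(39 − 19)(120) = 1200.

Producer surplus = 1200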